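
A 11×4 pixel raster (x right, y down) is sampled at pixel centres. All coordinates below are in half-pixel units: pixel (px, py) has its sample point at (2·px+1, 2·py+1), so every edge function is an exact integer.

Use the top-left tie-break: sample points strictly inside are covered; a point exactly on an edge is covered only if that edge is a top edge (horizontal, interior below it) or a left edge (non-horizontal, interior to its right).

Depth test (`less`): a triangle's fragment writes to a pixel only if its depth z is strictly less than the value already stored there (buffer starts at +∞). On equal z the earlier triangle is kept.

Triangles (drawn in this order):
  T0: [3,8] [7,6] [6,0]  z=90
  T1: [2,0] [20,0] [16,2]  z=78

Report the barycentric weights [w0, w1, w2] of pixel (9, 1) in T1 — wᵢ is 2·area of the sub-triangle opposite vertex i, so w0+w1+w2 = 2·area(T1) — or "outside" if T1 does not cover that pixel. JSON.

T0:
  2·area = 26  (B↔C swapped to make it positive)
  edge (3, 8)→(6, 0): d=(3,-8) top-left  bias=+0
  edge (6, 0)→(7, 6): d=(1,6) right/bottom  bias=-1
  edge (7, 6)→(3, 8): d=(-4,2) right/bottom  bias=-1
    (8,0)@(17, 1): e=[91,-65,0] → ·  [on edge]
    (2,1)@(5, 3): e=[1,9,16] → #
    (3,1)@(7, 3): e=[17,-3,12] → ·
    (6,1)@(13, 3): e=[65,-39,0] → ·  [on edge]
    (2,2)@(5, 5): e=[7,11,8] → #
    (3,2)@(7, 5): e=[23,-1,4] → ·
    (4,2)@(9, 5): e=[39,-13,0] → ·  [on edge]
    (2,3)@(5, 7): e=[13,13,0] → ·  [on edge]
  covered (2 px):
    · · · · · · · · · · ·
    · · # · · · · · · · ·
    · · # · · · · · · · ·
    · · · · · · · · · · ·
T1:
  2·area = 36
  edge (2, 0)→(20, 0): d=(18,0) top-left  bias=+0
  edge (20, 0)→(16, 2): d=(-4,2) right/bottom  bias=-1
  edge (16, 2)→(2, 0): d=(-14,-2) top-left  bias=+0
    (4,0)@(9, 1): e=[18,18,0] → #  [on edge]
    (5,0)@(11, 1): e=[18,14,4] → #
    (6,0)@(13, 1): e=[18,10,8] → #
    (7,0)@(15, 1): e=[18,6,12] → #
    (8,0)@(17, 1): e=[18,2,16] → #
    (9,0)@(19, 1): e=[18,-2,20] → ·
    (4,1)@(9, 3): e=[54,10,-28] → ·
    (5,1)@(11, 3): e=[54,6,-24] → ·
    (6,1)@(13, 3): e=[54,2,-20] → ·
    (7,1)@(15, 3): e=[54,-2,-16] → ·
    (8,1)@(17, 3): e=[54,-6,-12] → ·
  covered (5 px):
    · · · · # # # # # · ·
    · · · · · · · · · · ·
    · · · · · · · · · · ·
    · · · · · · · · · · ·

Answer: "outside"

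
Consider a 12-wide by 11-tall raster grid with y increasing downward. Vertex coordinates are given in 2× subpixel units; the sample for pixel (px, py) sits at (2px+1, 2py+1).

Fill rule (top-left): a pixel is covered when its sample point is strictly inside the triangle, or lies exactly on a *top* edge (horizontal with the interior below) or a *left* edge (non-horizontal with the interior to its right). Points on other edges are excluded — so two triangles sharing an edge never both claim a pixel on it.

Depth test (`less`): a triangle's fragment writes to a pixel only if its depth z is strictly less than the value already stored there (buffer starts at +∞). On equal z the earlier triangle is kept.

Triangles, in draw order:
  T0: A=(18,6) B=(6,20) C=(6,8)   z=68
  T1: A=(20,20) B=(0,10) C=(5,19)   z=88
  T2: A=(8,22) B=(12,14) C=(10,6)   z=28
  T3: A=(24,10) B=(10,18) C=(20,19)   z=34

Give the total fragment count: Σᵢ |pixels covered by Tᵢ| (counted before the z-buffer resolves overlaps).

T0:
  2·area = 144
  edge (18, 6)→(6, 20): d=(-12,14) right/bottom  bias=-1
  edge (6, 20)→(6, 8): d=(0,-12) top-left  bias=+0
  edge (6, 8)→(18, 6): d=(12,-2) top-left  bias=+0
    (6,3)@(13, 7): e=[58,84,2] → X
    (7,3)@(15, 7): e=[30,108,6] → X
    (8,3)@(17, 7): e=[2,132,10] → X
    (9,3)@(19, 7): e=[-26,156,14] → .
    (3,4)@(7, 9): e=[118,12,14] → X
    (4,4)@(9, 9): e=[90,36,18] → X
    (5,4)@(11, 9): e=[62,60,22] → X
    (8,4)@(17, 9): e=[-22,132,34] → .
    (3,5)@(7, 11): e=[94,12,38] → X
    (7,5)@(15, 11): e=[-18,108,54] → .
    (3,6)@(7, 13): e=[70,12,62] → X
    (6,6)@(13, 13): e=[-14,84,74] → .
  covered (18 px):
    . . . . . . . . . . . .
    . . . . . . . . . . . .
    . . . . . . . . . . . .
    . . . . . . X X X . . .
    . . . X X X X X . . . .
    . . . X X X X . . . . .
    . . . X X X . . . . . .
    . . . X X . . . . . . .
    . . . X . . . . . . . .
    . . . . . . . . . . . .
    . . . . . . . . . . . .
T1:
  2·area = 130  (B↔C swapped to make it positive)
  edge (20, 20)→(5, 19): d=(-15,-1) top-left  bias=+0
  edge (5, 19)→(0, 10): d=(-5,-9) top-left  bias=+0
  edge (0, 10)→(20, 20): d=(20,10) right/bottom  bias=-1
    (0,5)@(1, 11): e=[116,4,10] → X
    (1,5)@(3, 11): e=[118,22,-10] → .
    (0,6)@(1, 13): e=[86,-6,50] → .
    (1,6)@(3, 13): e=[88,12,30] → X
    (2,6)@(5, 13): e=[90,30,10] → X
    (3,6)@(7, 13): e=[92,48,-10] → .
    (1,7)@(3, 15): e=[58,2,70] → X
    (3,7)@(7, 15): e=[62,38,30] → X
    (4,7)@(9, 15): e=[64,56,10] → X
    (5,7)@(11, 15): e=[66,74,-10] → .
    (1,8)@(3, 17): e=[28,-8,110] → .
    (2,8)@(5, 17): e=[30,10,90] → X
    (2,9)@(5, 19): e=[0,0,130] → X  [on edge]
  covered (19 px):
    . . . . . . . . . . . .
    . . . . . . . . . . . .
    . . . . . . . . . . . .
    . . . . . . . . . . . .
    . . . . . . . . . . . .
    X . . . . . . . . . . .
    . X X . . . . . . . . .
    . X X X X . . . . . . .
    . . X X X X X . . . . .
    . . X X X X X X X . . .
    . . . . . . . . . . . .
T2:
  2·area = 48  (B↔C swapped to make it positive)
  edge (8, 22)→(10, 6): d=(2,-16) top-left  bias=+0
  edge (10, 6)→(12, 14): d=(2,8) right/bottom  bias=-1
  edge (12, 14)→(8, 22): d=(-4,8) right/bottom  bias=-1
    (5,5)@(11, 11): e=[26,2,20] → X
    (6,5)@(13, 11): e=[58,-14,4] → .
    (5,6)@(11, 13): e=[30,6,12] → X
    (6,6)@(13, 13): e=[62,-10,-4] → .
    (4,7)@(9, 15): e=[2,26,20] → X
    (6,7)@(13, 15): e=[66,-6,-12] → .
    (4,8)@(9, 17): e=[6,30,12] → X
    (5,8)@(11, 17): e=[38,14,-4] → .
    (4,9)@(9, 19): e=[10,34,4] → X
    (5,9)@(11, 19): e=[42,18,-12] → .
    (4,10)@(9, 21): e=[14,38,-4] → .
  covered (6 px):
    . . . . . . . . . . . .
    . . . . . . . . . . . .
    . . . . . . . . . . . .
    . . . . . . . . . . . .
    . . . . . . . . . . . .
    . . . . . X . . . . . .
    . . . . . X . . . . . .
    . . . . X X . . . . . .
    . . . . X . . . . . . .
    . . . . X . . . . . . .
    . . . . . . . . . . . .
T3:
  2·area = 94  (B↔C swapped to make it positive)
  edge (24, 10)→(20, 19): d=(-4,9) right/bottom  bias=-1
  edge (20, 19)→(10, 18): d=(-10,-1) top-left  bias=+0
  edge (10, 18)→(24, 10): d=(14,-8) top-left  bias=+0
    (11,5)@(23, 11): e=[5,83,6] → X
    (9,6)@(19, 13): e=[33,59,2] → X
    (10,6)@(21, 13): e=[15,61,18] → X
    (11,6)@(23, 13): e=[-3,63,34] → .
    (8,7)@(17, 15): e=[43,37,14] → X
    (11,7)@(23, 15): e=[-11,43,62] → .
    (6,8)@(13, 17): e=[71,13,10] → X
    (7,8)@(15, 17): e=[53,15,26] → X
    (10,8)@(21, 17): e=[-1,21,74] → .
    (6,9)@(13, 19): e=[63,-7,38] → .
    (7,9)@(15, 19): e=[45,-5,54] → .
    (8,9)@(17, 19): e=[27,-3,70] → .
  covered (10 px):
    . . . . . . . . . . . .
    . . . . . . . . . . . .
    . . . . . . . . . . . .
    . . . . . . . . . . . .
    . . . . . . . . . . . .
    . . . . . . . . . . . X
    . . . . . . . . . X X .
    . . . . . . . . X X X .
    . . . . . . X X X X . .
    . . . . . . . . . . . .
    . . . . . . . . . . . .

Answer: 53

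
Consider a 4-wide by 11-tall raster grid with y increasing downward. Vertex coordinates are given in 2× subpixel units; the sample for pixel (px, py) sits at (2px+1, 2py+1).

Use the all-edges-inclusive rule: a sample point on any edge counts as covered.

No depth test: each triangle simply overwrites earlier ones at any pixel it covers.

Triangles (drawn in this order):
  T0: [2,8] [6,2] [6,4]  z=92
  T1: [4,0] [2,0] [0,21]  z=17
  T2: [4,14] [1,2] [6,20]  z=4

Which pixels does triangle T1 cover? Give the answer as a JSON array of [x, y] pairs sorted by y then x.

T0:
  2·area = 8
  edge (2, 8)→(6, 2): d=(4,-6) inclusive
  edge (6, 2)→(6, 4): d=(0,2) inclusive
  edge (6, 4)→(2, 8): d=(-4,4) inclusive
    (3,1)@(7, 3): e=[10,-2,0] → ·  [on edge]
    (2,2)@(5, 5): e=[6,2,0] → #  [on edge]
    (3,2)@(7, 5): e=[18,-2,-8] → ·
    (1,3)@(3, 7): e=[2,6,0] → #  [on edge]
    (2,3)@(5, 7): e=[14,2,-8] → ·
    (0,4)@(1, 9): e=[-2,10,0] → ·  [on edge]
    (1,4)@(3, 9): e=[10,6,-8] → ·
  covered (2 px):
    · · · ·
    · · · ·
    · · # ·
    · # · ·
    · · · ·
    · · · ·
    · · · ·
    · · · ·
    · · · ·
    · · · ·
    · · · ·
T1:
  2·area = 42  (B↔C swapped to make it positive)
  edge (4, 0)→(0, 21): d=(-4,21) inclusive
  edge (0, 21)→(2, 0): d=(2,-21) inclusive
  edge (2, 0)→(4, 0): d=(2,0) inclusive
    (1,0)@(3, 1): e=[17,23,2] → #
    (2,0)@(5, 1): e=[-25,65,2] → ·
    (1,1)@(3, 3): e=[9,27,6] → #
    (2,1)@(5, 3): e=[-33,69,6] → ·
    (1,2)@(3, 5): e=[1,31,10] → #
    (2,2)@(5, 5): e=[-41,73,10] → ·
    (1,3)@(3, 7): e=[-7,35,14] → ·
    (0,5)@(1, 11): e=[19,1,22] → #
    (1,5)@(3, 11): e=[-23,43,22] → ·
    (0,6)@(1, 13): e=[11,5,26] → #
    (1,6)@(3, 13): e=[-31,47,26] → ·
    (0,7)@(1, 15): e=[3,9,30] → #
  covered (6 px):
    · # · ·
    · # · ·
    · # · ·
    · · · ·
    · · · ·
    # · · ·
    # · · ·
    # · · ·
    · · · ·
    · · · ·
    · · · ·
T2:
  2·area = 6
  edge (4, 14)→(1, 2): d=(-3,-12) inclusive
  edge (1, 2)→(6, 20): d=(5,18) inclusive
  edge (6, 20)→(4, 14): d=(-2,-6) inclusive
    (0,2)@(1, 5): e=[-9,15,0] → ·  [on edge]
    (1,5)@(3, 11): e=[-3,9,0] → ·  [on edge]
    (2,8)@(5, 17): e=[3,3,0] → #  [on edge]
    (3,8)@(7, 17): e=[27,-33,12] → ·
    (2,9)@(5, 19): e=[-3,13,-4] → ·
  covered (1 px):
    · · · ·
    · · · ·
    · · · ·
    · · · ·
    · · · ·
    · · · ·
    · · · ·
    · · · ·
    · · # ·
    · · · ·
    · · · ·

Final: [[1,0],[1,1],[1,2],[0,5],[0,6],[0,7]]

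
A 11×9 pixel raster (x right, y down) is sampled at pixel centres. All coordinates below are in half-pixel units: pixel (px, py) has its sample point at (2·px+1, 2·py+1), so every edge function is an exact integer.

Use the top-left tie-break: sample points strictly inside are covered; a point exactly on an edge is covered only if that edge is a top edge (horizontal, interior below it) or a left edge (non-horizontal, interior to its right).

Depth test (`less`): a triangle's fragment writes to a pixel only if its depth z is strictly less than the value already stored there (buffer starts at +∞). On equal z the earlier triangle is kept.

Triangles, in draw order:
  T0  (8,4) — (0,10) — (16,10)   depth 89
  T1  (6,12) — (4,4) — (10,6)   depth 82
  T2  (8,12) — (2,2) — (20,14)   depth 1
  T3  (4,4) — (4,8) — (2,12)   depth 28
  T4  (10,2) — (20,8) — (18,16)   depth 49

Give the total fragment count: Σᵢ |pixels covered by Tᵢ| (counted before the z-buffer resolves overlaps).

T0:
  2·area = 96  (B↔C swapped to make it positive)
  edge (8, 4)→(16, 10): d=(8,6) right/bottom  bias=-1
  edge (16, 10)→(0, 10): d=(-16,0) right/bottom  bias=-1
  edge (0, 10)→(8, 4): d=(8,-6) top-left  bias=+0
    (3,2)@(7, 5): e=[14,80,2] → X
    (4,2)@(9, 5): e=[2,80,14] → X
    (5,2)@(11, 5): e=[-10,80,26] → .
    (2,3)@(5, 7): e=[42,48,6] → X
    (5,3)@(11, 7): e=[6,48,42] → X
    (6,3)@(13, 7): e=[-6,48,54] → .
    (1,4)@(3, 9): e=[70,16,10] → X
    (6,4)@(13, 9): e=[10,16,70] → X
    (7,4)@(15, 9): e=[-2,16,82] → .
    (1,5)@(3, 11): e=[86,-16,26] → .
    (2,5)@(5, 11): e=[74,-16,38] → .
    (3,5)@(7, 11): e=[62,-16,50] → .
  covered (12 px):
    . . . . . . . . . . .
    . . . . . . . . . . .
    . . . X X . . . . . .
    . . X X X X . . . . .
    . X X X X X X . . . .
    . . . . . . . . . . .
    . . . . . . . . . . .
    . . . . . . . . . . .
    . . . . . . . . . . .
T1:
  2·area = 44
  edge (6, 12)→(4, 4): d=(-2,-8) top-left  bias=+0
  edge (4, 4)→(10, 6): d=(6,2) right/bottom  bias=-1
  edge (10, 6)→(6, 12): d=(-4,6) right/bottom  bias=-1
    (0,1)@(1, 3): e=[-22,0,66] → .  [on edge]
    (2,2)@(5, 5): e=[6,4,34] → X
    (3,2)@(7, 5): e=[22,0,22] → .  [on edge]
    (2,3)@(5, 7): e=[2,16,26] → X
    (3,3)@(7, 7): e=[18,12,14] → X
    (4,3)@(9, 7): e=[34,8,2] → X
    (5,3)@(11, 7): e=[50,4,-10] → .
    (6,3)@(13, 7): e=[66,0,-22] → .  [on edge]
    (2,4)@(5, 9): e=[-2,28,18] → .
    (3,4)@(7, 9): e=[14,24,6] → X
    (4,4)@(9, 9): e=[30,20,-6] → .
    (9,4)@(19, 9): e=[110,0,-66] → .  [on edge]
  covered (5 px):
    . . . . . . . . . . .
    . . . . . . . . . . .
    . . X . . . . . . . .
    . . X X X . . . . . .
    . . . X . . . . . . .
    . . . . . . . . . . .
    . . . . . . . . . . .
    . . . . . . . . . . .
    . . . . . . . . . . .
T2:
  2·area = 108
  edge (8, 12)→(2, 2): d=(-6,-10) top-left  bias=+0
  edge (2, 2)→(20, 14): d=(18,12) right/bottom  bias=-1
  edge (20, 14)→(8, 12): d=(-12,-2) top-left  bias=+0
    (1,1)@(3, 3): e=[4,6,98] → X
    (2,1)@(5, 3): e=[24,-18,102] → .
    (1,2)@(3, 5): e=[-8,42,74] → .
    (2,2)@(5, 5): e=[12,18,78] → X
    (3,2)@(7, 5): e=[32,-6,82] → .
    (2,3)@(5, 7): e=[0,54,54] → X  [on edge]
    (3,3)@(7, 7): e=[20,30,58] → X
    (4,3)@(9, 7): e=[40,6,62] → X
    (5,3)@(11, 7): e=[60,-18,66] → .
    (2,4)@(5, 9): e=[-12,90,30] → .
    (3,4)@(7, 9): e=[8,66,34] → X
    (5,4)@(11, 9): e=[48,18,42] → X
    (5,8)@(11, 17): e=[0,162,-54] → .  [on edge]
  covered (14 px):
    . . . . . . . . . . .
    . X . . . . . . . . .
    . . X . . . . . . . .
    . . X X X . . . . . .
    . . . X X X . . . . .
    . . . . X X X X . . .
    . . . . . . . X X . .
    . . . . . . . . . . .
    . . . . . . . . . . .
T3:
  2·area = 8
  edge (4, 4)→(4, 8): d=(0,4) right/bottom  bias=-1
  edge (4, 8)→(2, 12): d=(-2,4) right/bottom  bias=-1
  edge (2, 12)→(4, 4): d=(2,-8) top-left  bias=+0
    (1,4)@(3, 9): e=[4,2,2] → X
    (2,4)@(5, 9): e=[-4,-6,18] → .
    (1,5)@(3, 11): e=[4,-2,6] → .
  covered (1 px):
    . . . . . . . . . . .
    . . . . . . . . . . .
    . . . . . . . . . . .
    . . . . . . . . . . .
    . X . . . . . . . . .
    . . . . . . . . . . .
    . . . . . . . . . . .
    . . . . . . . . . . .
    . . . . . . . . . . .
T4:
  2·area = 92
  edge (10, 2)→(20, 8): d=(10,6) right/bottom  bias=-1
  edge (20, 8)→(18, 16): d=(-2,8) right/bottom  bias=-1
  edge (18, 16)→(10, 2): d=(-8,-14) top-left  bias=+0
    (5,1)@(11, 3): e=[4,82,6] → X
    (6,1)@(13, 3): e=[-8,66,34] → .
    (5,2)@(11, 5): e=[24,78,-10] → .
    (6,2)@(13, 5): e=[12,62,18] → X
    (7,2)@(15, 5): e=[0,46,46] → .  [on edge]
    (6,3)@(13, 7): e=[32,58,2] → X
    (7,3)@(15, 7): e=[20,42,30] → X
    (8,3)@(17, 7): e=[8,26,58] → X
    (9,3)@(19, 7): e=[-4,10,86] → .
    (6,4)@(13, 9): e=[52,54,-14] → .
    (7,4)@(15, 9): e=[40,38,14] → X
    (9,4)@(19, 9): e=[16,6,70] → X
  covered (11 px):
    . . . . . . . . . . .
    . . . . . X . . . . .
    . . . . . . X . . . .
    . . . . . . X X X . .
    . . . . . . . X X X .
    . . . . . . . . X X .
    . . . . . . . . X . .
    . . . . . . . . . . .
    . . . . . . . . . . .

Answer: 43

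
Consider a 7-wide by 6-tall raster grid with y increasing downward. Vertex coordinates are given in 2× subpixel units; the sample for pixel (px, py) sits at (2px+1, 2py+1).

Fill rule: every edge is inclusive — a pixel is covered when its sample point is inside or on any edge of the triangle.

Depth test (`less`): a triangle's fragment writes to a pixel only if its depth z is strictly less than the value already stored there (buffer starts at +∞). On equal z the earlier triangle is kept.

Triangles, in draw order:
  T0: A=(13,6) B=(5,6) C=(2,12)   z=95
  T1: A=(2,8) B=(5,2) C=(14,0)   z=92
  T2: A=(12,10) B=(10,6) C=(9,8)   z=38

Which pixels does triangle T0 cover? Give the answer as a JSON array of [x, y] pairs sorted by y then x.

T0:
  2·area = 48  (B↔C swapped to make it positive)
  edge (13, 6)→(2, 12): d=(-11,6) inclusive
  edge (2, 12)→(5, 6): d=(3,-6) inclusive
  edge (5, 6)→(13, 6): d=(8,0) inclusive
    (2,3)@(5, 7): e=[37,3,8] → #
    (3,3)@(7, 7): e=[25,15,8] → #
    (4,3)@(9, 7): e=[13,27,8] → #
    (5,3)@(11, 7): e=[1,39,8] → #
    (6,3)@(13, 7): e=[-11,51,8] → ·
    (2,4)@(5, 9): e=[15,9,24] → #
    (4,4)@(9, 9): e=[-9,33,24] → ·
    (5,4)@(11, 9): e=[-21,45,24] → ·
    (1,5)@(3, 11): e=[5,3,40] → #
    (2,5)@(5, 11): e=[-7,15,40] → ·
    (3,5)@(7, 11): e=[-19,27,40] → ·
  covered (7 px):
    · · · · · · ·
    · · · · · · ·
    · · · · · · ·
    · · # # # # ·
    · · # # · · ·
    · # · · · · ·
T1:
  2·area = 48
  edge (2, 8)→(5, 2): d=(3,-6) inclusive
  edge (5, 2)→(14, 0): d=(9,-2) inclusive
  edge (14, 0)→(2, 8): d=(-12,8) inclusive
    (5,0)@(11, 1): e=[33,3,12] → #
    (6,0)@(13, 1): e=[45,7,-4] → ·
    (2,1)@(5, 3): e=[3,9,36] → #
    (3,1)@(7, 3): e=[15,13,20] → #
    (4,1)@(9, 3): e=[27,17,4] → #
    (5,1)@(11, 3): e=[39,21,-12] → ·
    (2,2)@(5, 5): e=[9,27,12] → #
    (3,2)@(7, 5): e=[21,31,-4] → ·
    (4,2)@(9, 5): e=[33,35,-20] → ·
    (1,3)@(3, 7): e=[3,41,4] → #
    (2,3)@(5, 7): e=[15,45,-12] → ·
    (1,4)@(3, 9): e=[9,59,-20] → ·
  covered (6 px):
    · · · · · # ·
    · · # # # · ·
    · · # · · · ·
    · # · · · · ·
    · · · · · · ·
    · · · · · · ·
T2:
  2·area = 8  (B↔C swapped to make it positive)
  edge (12, 10)→(9, 8): d=(-3,-2) inclusive
  edge (9, 8)→(10, 6): d=(1,-2) inclusive
  edge (10, 6)→(12, 10): d=(2,4) inclusive
    (5,4)@(11, 9): e=[1,5,2] → #
    (6,4)@(13, 9): e=[5,9,-6] → ·
    (5,5)@(11, 11): e=[-5,7,6] → ·
  covered (1 px):
    · · · · · · ·
    · · · · · · ·
    · · · · · · ·
    · · · · · · ·
    · · · · · # ·
    · · · · · · ·

Result: [[2,3],[3,3],[4,3],[5,3],[2,4],[3,4],[1,5]]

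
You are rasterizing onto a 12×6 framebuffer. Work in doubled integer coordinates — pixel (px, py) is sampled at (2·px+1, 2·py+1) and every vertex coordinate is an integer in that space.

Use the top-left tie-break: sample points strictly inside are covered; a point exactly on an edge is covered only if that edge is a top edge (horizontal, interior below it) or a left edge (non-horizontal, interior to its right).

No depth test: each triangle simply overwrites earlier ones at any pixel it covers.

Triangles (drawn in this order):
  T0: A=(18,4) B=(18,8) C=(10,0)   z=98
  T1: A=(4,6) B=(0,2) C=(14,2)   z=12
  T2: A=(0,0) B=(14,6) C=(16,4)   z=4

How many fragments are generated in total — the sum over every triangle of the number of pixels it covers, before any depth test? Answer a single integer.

T0:
  2·area = 32
  edge (18, 4)→(18, 8): d=(0,4) right/bottom  bias=-1
  edge (18, 8)→(10, 0): d=(-8,-8) top-left  bias=+0
  edge (10, 0)→(18, 4): d=(8,4) right/bottom  bias=-1
    (5,0)@(11, 1): e=[28,0,4] → █  [on edge]
    (6,0)@(13, 1): e=[20,16,-4] → ·
    (5,1)@(11, 3): e=[28,-16,20] → ·
    (6,1)@(13, 3): e=[20,0,12] → █  [on edge]
    (7,1)@(15, 3): e=[12,16,4] → █
    (8,1)@(17, 3): e=[4,32,-4] → ·
    (6,2)@(13, 5): e=[20,-16,28] → ·
    (7,2)@(15, 5): e=[12,0,20] → █  [on edge]
    (8,2)@(17, 5): e=[4,16,12] → █
    (9,2)@(19, 5): e=[-4,32,4] → ·
    (7,3)@(15, 7): e=[12,-16,36] → ·
    (8,3)@(17, 7): e=[4,0,28] → █  [on edge]
    (9,4)@(19, 9): e=[-4,0,36] → ·  [on edge]
    (10,5)@(21, 11): e=[-12,0,44] → ·  [on edge]
  covered (6 px):
    · · · · · █ · · · · · ·
    · · · · · · █ █ · · · ·
    · · · · · · · █ █ · · ·
    · · · · · · · · █ · · ·
    · · · · · · · · · · · ·
    · · · · · · · · · · · ·
T1:
  2·area = 56
  edge (4, 6)→(0, 2): d=(-4,-4) top-left  bias=+0
  edge (0, 2)→(14, 2): d=(14,0) top-left  bias=+0
  edge (14, 2)→(4, 6): d=(-10,4) right/bottom  bias=-1
    (0,1)@(1, 3): e=[0,14,42] → █  [on edge]
    (1,1)@(3, 3): e=[8,14,34] → █
    (2,1)@(5, 3): e=[16,14,26] → █
    (3,1)@(7, 3): e=[24,14,18] → █
    (4,1)@(9, 3): e=[32,14,10] → █
    (5,1)@(11, 3): e=[40,14,2] → █
    (6,1)@(13, 3): e=[48,14,-6] → ·
    (0,2)@(1, 5): e=[-8,42,22] → ·
    (1,2)@(3, 5): e=[0,42,14] → █  [on edge]
    (3,2)@(7, 5): e=[16,42,-2] → ·
    (4,2)@(9, 5): e=[24,42,-10] → ·
    (5,2)@(11, 5): e=[32,42,-18] → ·
    (2,3)@(5, 7): e=[0,70,-14] → ·  [on edge]
    (3,4)@(7, 9): e=[0,98,-42] → ·  [on edge]
    (4,5)@(9, 11): e=[0,126,-70] → ·  [on edge]
  covered (8 px):
    · · · · · · · · · · · ·
    █ █ █ █ █ █ · · · · · ·
    · █ █ · · · · · · · · ·
    · · · · · · · · · · · ·
    · · · · · · · · · · · ·
    · · · · · · · · · · · ·
T2:
  2·area = 40  (B↔C swapped to make it positive)
  edge (0, 0)→(16, 4): d=(16,4) right/bottom  bias=-1
  edge (16, 4)→(14, 6): d=(-2,2) right/bottom  bias=-1
  edge (14, 6)→(0, 0): d=(-14,-6) top-left  bias=+0
    (1,0)@(3, 1): e=[4,32,4] → █
    (2,0)@(5, 1): e=[-4,28,16] → ·
    (9,0)@(19, 1): e=[-60,0,100] → ·  [on edge]
    (1,1)@(3, 3): e=[36,28,-24] → ·
    (3,1)@(7, 3): e=[20,20,0] → █  [on edge]
    (4,1)@(9, 3): e=[12,16,12] → █
    (5,1)@(11, 3): e=[4,12,24] → █
    (6,1)@(13, 3): e=[-4,8,36] → ·
    (8,1)@(17, 3): e=[-20,0,60] → ·  [on edge]
    (3,2)@(7, 5): e=[52,16,-28] → ·
    (4,2)@(9, 5): e=[44,12,-16] → ·
    (5,2)@(11, 5): e=[36,8,-4] → ·
    (7,2)@(15, 5): e=[20,0,20] → ·  [on edge]
    (6,3)@(13, 7): e=[60,0,-20] → ·  [on edge]
    (5,4)@(11, 9): e=[100,0,-60] → ·  [on edge]
    (10,4)@(21, 9): e=[60,-20,0] → ·  [on edge]
    (4,5)@(9, 11): e=[140,0,-100] → ·  [on edge]
  covered (5 px):
    · █ · · · · · · · · · ·
    · · · █ █ █ · · · · · ·
    · · · · · · █ · · · · ·
    · · · · · · · · · · · ·
    · · · · · · · · · · · ·
    · · · · · · · · · · · ·

Result: 19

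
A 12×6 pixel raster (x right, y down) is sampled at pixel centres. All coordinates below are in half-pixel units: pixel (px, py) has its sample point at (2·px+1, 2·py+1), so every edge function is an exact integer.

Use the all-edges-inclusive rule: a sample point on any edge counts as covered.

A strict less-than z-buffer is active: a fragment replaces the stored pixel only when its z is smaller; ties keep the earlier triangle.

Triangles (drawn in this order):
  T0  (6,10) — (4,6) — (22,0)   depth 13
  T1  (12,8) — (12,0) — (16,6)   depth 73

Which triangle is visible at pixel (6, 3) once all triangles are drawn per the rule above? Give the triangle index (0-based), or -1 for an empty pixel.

T0:
  2·area = 84
  edge (6, 10)→(4, 6): d=(-2,-4) inclusive
  edge (4, 6)→(22, 0): d=(18,-6) inclusive
  edge (22, 0)→(6, 10): d=(-16,10) inclusive
    (9,0)@(19, 1): e=[70,0,14] → X  [on edge]
    (10,0)@(21, 1): e=[78,12,-6] → .
    (6,1)@(13, 3): e=[42,0,42] → X  [on edge]
    (7,1)@(15, 3): e=[50,12,22] → X
    (8,1)@(17, 3): e=[58,24,2] → X
    (9,1)@(19, 3): e=[66,36,-18] → .
    (3,2)@(7, 5): e=[14,0,70] → X  [on edge]
    (4,2)@(9, 5): e=[22,12,50] → X
    (5,2)@(11, 5): e=[30,24,30] → X
    (7,2)@(15, 5): e=[46,48,-10] → .
    (8,2)@(17, 5): e=[54,60,-30] → .
    (0,3)@(1, 7): e=[-14,0,98] → .  [on edge]
  covered (12 px):
    . . . . . . . . . X . .
    . . . . . . X X X . . .
    . . . X X X X . . . . .
    . . X X X . . . . . . .
    . . . X . . . . . . . .
    . . . . . . . . . . . .
T1:
  2·area = 32
  edge (12, 8)→(12, 0): d=(0,-8) inclusive
  edge (12, 0)→(16, 6): d=(4,6) inclusive
  edge (16, 6)→(12, 8): d=(-4,2) inclusive
    (6,1)@(13, 3): e=[8,6,18] → X
    (7,1)@(15, 3): e=[24,-6,14] → .
    (6,2)@(13, 5): e=[8,14,10] → X
    (7,2)@(15, 5): e=[24,2,6] → X
    (8,2)@(17, 5): e=[40,-10,2] → .
    (6,3)@(13, 7): e=[8,22,2] → X
    (7,3)@(15, 7): e=[24,10,-2] → .
    (6,4)@(13, 9): e=[8,30,-6] → .
  covered (4 px):
    . . . . . . . . . . . .
    . . . . . . X . . . . .
    . . . . . . X X . . . .
    . . . . . . X . . . . .
    . . . . . . . . . . . .
    . . . . . . . . . . . .

Z-buffer (winner per pixel, '.' = empty):
  . . . . . . . . . 0 . .
  . . . . . . 0 0 0 . . .
  . . . 0 0 0 0 1 . . . .
  . . 0 0 0 . 1 . . . . .
  . . . 0 . . . . . . . .
  . . . . . . . . . . . .

Answer: 1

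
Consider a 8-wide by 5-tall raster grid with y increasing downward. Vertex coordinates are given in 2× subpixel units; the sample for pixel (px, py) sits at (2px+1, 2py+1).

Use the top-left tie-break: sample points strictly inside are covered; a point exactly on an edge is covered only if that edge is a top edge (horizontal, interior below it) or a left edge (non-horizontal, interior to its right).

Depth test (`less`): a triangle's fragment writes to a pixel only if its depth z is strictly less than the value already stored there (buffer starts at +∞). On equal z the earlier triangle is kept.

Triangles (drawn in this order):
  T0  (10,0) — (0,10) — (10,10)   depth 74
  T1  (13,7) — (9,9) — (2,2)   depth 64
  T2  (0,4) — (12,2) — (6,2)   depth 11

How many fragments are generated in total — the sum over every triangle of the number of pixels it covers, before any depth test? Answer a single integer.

T0:
  2·area = 100  (B↔C swapped to make it positive)
  edge (10, 0)→(10, 10): d=(0,10) right/bottom  bias=-1
  edge (10, 10)→(0, 10): d=(-10,0) right/bottom  bias=-1
  edge (0, 10)→(10, 0): d=(10,-10) top-left  bias=+0
    (4,0)@(9, 1): e=[10,90,0] → █  [on edge]
    (5,0)@(11, 1): e=[-10,90,20] → ·
    (3,1)@(7, 3): e=[30,70,0] → █  [on edge]
    (5,1)@(11, 3): e=[-10,70,40] → ·
    (2,2)@(5, 5): e=[50,50,0] → █  [on edge]
    (5,2)@(11, 5): e=[-10,50,60] → ·
    (1,3)@(3, 7): e=[70,30,0] → █  [on edge]
    (5,3)@(11, 7): e=[-10,30,80] → ·
    (0,4)@(1, 9): e=[90,10,0] → █  [on edge]
    (5,4)@(11, 9): e=[-10,10,100] → ·
  covered (15 px):
    · · · · █ · · ·
    · · · █ █ · · ·
    · · █ █ █ · · ·
    · █ █ █ █ · · ·
    █ █ █ █ █ · · ·
T1:
  2·area = 42
  edge (13, 7)→(9, 9): d=(-4,2) right/bottom  bias=-1
  edge (9, 9)→(2, 2): d=(-7,-7) top-left  bias=+0
  edge (2, 2)→(13, 7): d=(11,5) right/bottom  bias=-1
    (0,0)@(1, 1): e=[48,0,-6] → ·  [on edge]
    (1,1)@(3, 3): e=[36,0,6] → █  [on edge]
    (2,1)@(5, 3): e=[32,14,-4] → ·
    (1,2)@(3, 5): e=[28,-14,28] → ·
    (2,2)@(5, 5): e=[24,0,18] → █  [on edge]
    (3,2)@(7, 5): e=[20,14,8] → █
    (4,2)@(9, 5): e=[16,28,-2] → ·
    (2,3)@(5, 7): e=[16,-14,40] → ·
    (3,3)@(7, 7): e=[12,0,30] → █  [on edge]
    (4,3)@(9, 7): e=[8,14,20] → █
    (5,3)@(11, 7): e=[4,28,10] → █
    (6,3)@(13, 7): e=[0,42,0] → ·  [on edge]
    (4,4)@(9, 9): e=[0,0,42] → ·  [on edge]
  covered (6 px):
    · · · · · · · ·
    · █ · · · · · ·
    · · █ █ · · · ·
    · · · █ █ █ · ·
    · · · · · · · ·
T2:
  2·area = 12  (B↔C swapped to make it positive)
  edge (0, 4)→(6, 2): d=(6,-2) top-left  bias=+0
  edge (6, 2)→(12, 2): d=(6,0) top-left  bias=+0
  edge (12, 2)→(0, 4): d=(-12,2) right/bottom  bias=-1
    (4,0)@(9, 1): e=[0,-6,18] → ·  [on edge]
    (1,1)@(3, 3): e=[0,6,6] → █  [on edge]
    (2,1)@(5, 3): e=[4,6,2] → █
    (3,1)@(7, 3): e=[8,6,-2] → ·
    (1,2)@(3, 5): e=[12,18,-18] → ·
    (2,2)@(5, 5): e=[16,18,-22] → ·
  covered (2 px):
    · · · · · · · ·
    · █ █ · · · · ·
    · · · · · · · ·
    · · · · · · · ·
    · · · · · · · ·

Result: 23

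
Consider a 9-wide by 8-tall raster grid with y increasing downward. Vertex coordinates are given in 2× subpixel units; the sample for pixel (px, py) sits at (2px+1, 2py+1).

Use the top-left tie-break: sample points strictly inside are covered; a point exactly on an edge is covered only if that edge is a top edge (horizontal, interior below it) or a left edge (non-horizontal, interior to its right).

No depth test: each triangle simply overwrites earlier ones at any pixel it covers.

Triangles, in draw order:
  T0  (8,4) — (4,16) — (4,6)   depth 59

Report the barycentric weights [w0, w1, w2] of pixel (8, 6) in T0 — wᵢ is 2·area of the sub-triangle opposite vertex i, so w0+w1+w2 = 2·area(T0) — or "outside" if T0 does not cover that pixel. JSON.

T0:
  2·area = 40
  edge (8, 4)→(4, 16): d=(-4,12) right/bottom  bias=-1
  edge (4, 16)→(4, 6): d=(0,-10) top-left  bias=+0
  edge (4, 6)→(8, 4): d=(4,-2) top-left  bias=+0
    (4,0)@(9, 1): e=[0,50,-10] → ·  [on edge]
    (3,2)@(7, 5): e=[8,30,2] → █
    (4,2)@(9, 5): e=[-16,50,6] → ·
    (2,3)@(5, 7): e=[24,10,6] → █
    (3,3)@(7, 7): e=[0,30,10] → ·  [on edge]
    (2,4)@(5, 9): e=[16,10,14] → █
    (3,4)@(7, 9): e=[-8,30,18] → ·
    (2,5)@(5, 11): e=[8,10,22] → █
    (3,5)@(7, 11): e=[-16,30,26] → ·
    (2,6)@(5, 13): e=[0,10,30] → ·  [on edge]
  covered (4 px):
    · · · · · · · · ·
    · · · · · · · · ·
    · · · █ · · · · ·
    · · █ · · · · · ·
    · · █ · · · · · ·
    · · █ · · · · · ·
    · · · · · · · · ·
    · · · · · · · · ·

Final: "outside"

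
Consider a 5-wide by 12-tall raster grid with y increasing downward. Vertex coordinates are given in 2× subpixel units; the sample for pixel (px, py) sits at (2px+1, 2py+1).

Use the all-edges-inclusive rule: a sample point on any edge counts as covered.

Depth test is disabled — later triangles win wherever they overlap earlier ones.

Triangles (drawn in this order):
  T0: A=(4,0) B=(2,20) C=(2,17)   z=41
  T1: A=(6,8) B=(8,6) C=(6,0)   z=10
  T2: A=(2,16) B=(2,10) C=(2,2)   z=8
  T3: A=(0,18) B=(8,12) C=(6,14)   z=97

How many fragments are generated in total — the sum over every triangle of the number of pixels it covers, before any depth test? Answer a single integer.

T0:
  2·area = 6
  edge (4, 0)→(2, 20): d=(-2,20) inclusive
  edge (2, 20)→(2, 17): d=(0,-3) inclusive
  edge (2, 17)→(4, 0): d=(2,-17) inclusive
    (1,4)@(3, 9): e=[2,3,1] → X
    (2,4)@(5, 9): e=[-38,9,35] → .
    (1,5)@(3, 11): e=[-2,3,5] → .
  covered (1 px):
    . . . . .
    . . . . .
    . . . . .
    . . . . .
    . X . . .
    . . . . .
    . . . . .
    . . . . .
    . . . . .
    . . . . .
    . . . . .
    . . . . .
T1:
  2·area = 16  (B↔C swapped to make it positive)
  edge (6, 8)→(6, 0): d=(0,-8) inclusive
  edge (6, 0)→(8, 6): d=(2,6) inclusive
  edge (8, 6)→(6, 8): d=(-2,2) inclusive
    (3,1)@(7, 3): e=[8,0,8] → X  [on edge]
    (4,1)@(9, 3): e=[24,-12,4] → .
    (3,2)@(7, 5): e=[8,4,4] → X
    (4,2)@(9, 5): e=[24,-8,0] → .  [on edge]
    (3,3)@(7, 7): e=[8,8,0] → X  [on edge]
    (4,3)@(9, 7): e=[24,-4,-4] → .
    (2,4)@(5, 9): e=[-8,24,0] → .  [on edge]
    (3,4)@(7, 9): e=[8,12,-4] → .
    (4,4)@(9, 9): e=[24,0,-8] → .  [on edge]
    (1,5)@(3, 11): e=[-24,40,0] → .  [on edge]
    (0,6)@(1, 13): e=[-40,56,0] → .  [on edge]
  covered (3 px):
    . . . . .
    . . . X .
    . . . X .
    . . . X .
    . . . . .
    . . . . .
    . . . . .
    . . . . .
    . . . . .
    . . . . .
    . . . . .
    . . . . .
T2:
  degenerate (2·area = 0) — covers nothing
T3:
  2·area = 4
  edge (0, 18)→(8, 12): d=(8,-6) inclusive
  edge (8, 12)→(6, 14): d=(-2,2) inclusive
  edge (6, 14)→(0, 18): d=(-6,4) inclusive
    (4,5)@(9, 11): e=[-2,0,6] → .  [on edge]
    (3,6)@(7, 13): e=[2,0,2] → X  [on edge]
    (4,6)@(9, 13): e=[14,-4,-6] → .
    (2,7)@(5, 15): e=[6,0,-2] → .  [on edge]
    (3,7)@(7, 15): e=[18,-4,-10] → .
    (1,8)@(3, 17): e=[10,0,-6] → .  [on edge]
    (0,9)@(1, 19): e=[14,0,-10] → .  [on edge]
  covered (1 px):
    . . . . .
    . . . . .
    . . . . .
    . . . . .
    . . . . .
    . . . . .
    . . . X .
    . . . . .
    . . . . .
    . . . . .
    . . . . .
    . . . . .

Result: 5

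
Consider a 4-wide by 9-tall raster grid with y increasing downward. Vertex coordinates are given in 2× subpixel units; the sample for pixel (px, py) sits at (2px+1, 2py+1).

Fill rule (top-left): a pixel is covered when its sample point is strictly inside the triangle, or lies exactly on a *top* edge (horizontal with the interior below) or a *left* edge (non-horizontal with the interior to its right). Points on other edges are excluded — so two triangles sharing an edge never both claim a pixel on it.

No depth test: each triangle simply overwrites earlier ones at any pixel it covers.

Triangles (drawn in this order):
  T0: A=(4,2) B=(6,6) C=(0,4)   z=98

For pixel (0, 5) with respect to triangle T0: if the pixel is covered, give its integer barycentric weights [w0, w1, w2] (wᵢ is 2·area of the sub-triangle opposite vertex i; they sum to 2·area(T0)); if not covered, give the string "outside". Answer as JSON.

T0:
  2·area = 20
  edge (4, 2)→(6, 6): d=(2,4) right/bottom  bias=-1
  edge (6, 6)→(0, 4): d=(-6,-2) top-left  bias=+0
  edge (0, 4)→(4, 2): d=(4,-2) top-left  bias=+0
    (1,1)@(3, 3): e=[6,12,2] → X
    (2,1)@(5, 3): e=[-2,16,6] → .
    (1,2)@(3, 5): e=[10,0,10] → X  [on edge]
    (2,2)@(5, 5): e=[2,4,14] → X
    (3,2)@(7, 5): e=[-6,8,18] → .
    (1,3)@(3, 7): e=[14,-12,18] → .
    (2,3)@(5, 7): e=[6,-8,22] → .
  covered (3 px):
    . . . .
    . X . .
    . X X .
    . . . .
    . . . .
    . . . .
    . . . .
    . . . .
    . . . .

Answer: "outside"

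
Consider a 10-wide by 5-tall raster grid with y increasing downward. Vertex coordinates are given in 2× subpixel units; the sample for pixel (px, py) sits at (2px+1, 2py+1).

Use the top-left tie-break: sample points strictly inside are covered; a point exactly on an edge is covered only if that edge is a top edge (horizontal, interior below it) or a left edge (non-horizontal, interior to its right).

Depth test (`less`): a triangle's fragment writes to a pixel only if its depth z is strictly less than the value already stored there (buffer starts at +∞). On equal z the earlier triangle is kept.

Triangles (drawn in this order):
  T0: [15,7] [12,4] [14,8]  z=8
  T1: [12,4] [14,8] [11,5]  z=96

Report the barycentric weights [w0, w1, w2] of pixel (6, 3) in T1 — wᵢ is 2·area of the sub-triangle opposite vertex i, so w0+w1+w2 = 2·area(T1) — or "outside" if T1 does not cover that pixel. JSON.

T0:
  2·area = 6  (B↔C swapped to make it positive)
  edge (15, 7)→(14, 8): d=(-1,1) right/bottom  bias=-1
  edge (14, 8)→(12, 4): d=(-2,-4) top-left  bias=+0
  edge (12, 4)→(15, 7): d=(3,3) right/bottom  bias=-1
    (4,0)@(9, 1): e=[12,-6,0] → ·  [on edge]
    (5,1)@(11, 3): e=[8,-2,0] → ·  [on edge]
    (9,1)@(19, 3): e=[0,30,-24] → ·  [on edge]
    (6,2)@(13, 5): e=[4,2,0] → ·  [on edge]
    (8,2)@(17, 5): e=[0,18,-12] → ·  [on edge]
    (7,3)@(15, 7): e=[0,6,0] → ·  [on edge]
    (6,4)@(13, 9): e=[0,-6,12] → ·  [on edge]
    (8,4)@(17, 9): e=[-4,10,0] → ·  [on edge]
  covered (0 px):
    · · · · · · · · · ·
    · · · · · · · · · ·
    · · · · · · · · · ·
    · · · · · · · · · ·
    · · · · · · · · · ·
T1:
  2·area = 6
  edge (12, 4)→(14, 8): d=(2,4) right/bottom  bias=-1
  edge (14, 8)→(11, 5): d=(-3,-3) top-left  bias=+0
  edge (11, 5)→(12, 4): d=(1,-1) top-left  bias=+0
    (3,0)@(7, 1): e=[14,0,-8] → ·  [on edge]
    (7,0)@(15, 1): e=[-18,24,0] → ·  [on edge]
    (4,1)@(9, 3): e=[10,0,-4] → ·  [on edge]
    (6,1)@(13, 3): e=[-6,12,0] → ·  [on edge]
    (5,2)@(11, 5): e=[6,0,0] → █  [on edge]
    (6,2)@(13, 5): e=[-2,6,2] → ·
    (4,3)@(9, 7): e=[18,-12,0] → ·  [on edge]
    (5,3)@(11, 7): e=[10,-6,2] → ·
    (6,3)@(13, 7): e=[2,0,4] → █  [on edge]
    (7,3)@(15, 7): e=[-6,6,6] → ·
    (3,4)@(7, 9): e=[30,-24,0] → ·  [on edge]
    (6,4)@(13, 9): e=[6,-6,6] → ·
    (7,4)@(15, 9): e=[-2,0,8] → ·  [on edge]
  covered (2 px):
    · · · · · · · · · ·
    · · · · · · · · · ·
    · · · · · █ · · · ·
    · · · · · · █ · · ·
    · · · · · · · · · ·

Final: [0,4,2]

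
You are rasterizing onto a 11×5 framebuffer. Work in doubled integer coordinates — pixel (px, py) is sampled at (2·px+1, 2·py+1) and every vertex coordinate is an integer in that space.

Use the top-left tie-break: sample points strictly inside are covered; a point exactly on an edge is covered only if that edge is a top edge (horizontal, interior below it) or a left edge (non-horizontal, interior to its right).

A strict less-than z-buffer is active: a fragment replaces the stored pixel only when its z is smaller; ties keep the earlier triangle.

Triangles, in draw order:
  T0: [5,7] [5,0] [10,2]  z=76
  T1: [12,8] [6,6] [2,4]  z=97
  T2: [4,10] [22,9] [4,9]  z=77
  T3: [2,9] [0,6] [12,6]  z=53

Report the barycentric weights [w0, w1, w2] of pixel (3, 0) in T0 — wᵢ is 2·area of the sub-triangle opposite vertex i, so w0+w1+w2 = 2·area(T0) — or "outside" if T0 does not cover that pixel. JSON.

T0:
  2·area = 35
  edge (5, 7)→(5, 0): d=(0,-7) top-left  bias=+0
  edge (5, 0)→(10, 2): d=(5,2) right/bottom  bias=-1
  edge (10, 2)→(5, 7): d=(-5,5) right/bottom  bias=-1
    (2,0)@(5, 1): e=[0,5,30] → X  [on edge]
    (3,0)@(7, 1): e=[14,1,20] → X
    (4,0)@(9, 1): e=[28,-3,10] → .
    (5,0)@(11, 1): e=[42,-7,0] → .  [on edge]
    (2,1)@(5, 3): e=[0,15,20] → X  [on edge]
    (4,1)@(9, 3): e=[28,7,0] → .  [on edge]
    (2,2)@(5, 5): e=[0,25,10] → X  [on edge]
    (3,2)@(7, 5): e=[14,21,0] → .  [on edge]
    (2,3)@(5, 7): e=[0,35,0] → .  [on edge]
    (1,4)@(3, 9): e=[-14,49,0] → .  [on edge]
    (2,4)@(5, 9): e=[0,45,-10] → .  [on edge]
  covered (5 px):
    . . X X . . . . . . .
    . . X X . . . . . . .
    . . X . . . . . . . .
    . . . . . . . . . . .
    . . . . . . . . . . .
T1:
  2·area = 4
  edge (12, 8)→(6, 6): d=(-6,-2) top-left  bias=+0
  edge (6, 6)→(2, 4): d=(-4,-2) top-left  bias=+0
  edge (2, 4)→(12, 8): d=(10,4) right/bottom  bias=-1
    (1,2)@(3, 5): e=[0,-2,6] → .  [on edge]
    (4,3)@(9, 7): e=[0,2,2] → X  [on edge]
    (5,3)@(11, 7): e=[4,6,-6] → .
    (4,4)@(9, 9): e=[-12,-6,22] → .
    (7,4)@(15, 9): e=[0,6,-2] → .  [on edge]
  covered (1 px):
    . . . . . . . . . . .
    . . . . . . . . . . .
    . . . . . . . . . . .
    . . . . X . . . . . .
    . . . . . . . . . . .
T2:
  2·area = 18  (B↔C swapped to make it positive)
  edge (4, 10)→(4, 9): d=(0,-1) top-left  bias=+0
  edge (4, 9)→(22, 9): d=(18,0) top-left  bias=+0
  edge (22, 9)→(4, 10): d=(-18,1) right/bottom  bias=-1
    (0,4)@(1, 9): e=[-3,0,21] → .  [on edge]
    (1,4)@(3, 9): e=[-1,0,19] → .  [on edge]
    (2,4)@(5, 9): e=[1,0,17] → X  [on edge]
    (3,4)@(7, 9): e=[3,0,15] → X  [on edge]
    (4,4)@(9, 9): e=[5,0,13] → X  [on edge]
    (5,4)@(11, 9): e=[7,0,11] → X  [on edge]
    (6,4)@(13, 9): e=[9,0,9] → X  [on edge]
    (7,4)@(15, 9): e=[11,0,7] → X  [on edge]
    (8,4)@(17, 9): e=[13,0,5] → X  [on edge]
    (9,4)@(19, 9): e=[15,0,3] → X  [on edge]
    (10,4)@(21, 9): e=[17,0,1] → X  [on edge]
  covered (9 px):
    . . . . . . . . . . .
    . . . . . . . . . . .
    . . . . . . . . . . .
    . . . . . . . . . . .
    . . X X X X X X X X X
T3:
  2·area = 36
  edge (2, 9)→(0, 6): d=(-2,-3) top-left  bias=+0
  edge (0, 6)→(12, 6): d=(12,0) top-left  bias=+0
  edge (12, 6)→(2, 9): d=(-10,3) right/bottom  bias=-1
    (0,3)@(1, 7): e=[1,12,23] → X
    (1,3)@(3, 7): e=[7,12,17] → X
    (2,3)@(5, 7): e=[13,12,11] → X
    (3,3)@(7, 7): e=[19,12,5] → X
    (4,3)@(9, 7): e=[25,12,-1] → .
    (0,4)@(1, 9): e=[-3,36,3] → .
    (1,4)@(3, 9): e=[3,36,-3] → .
    (2,4)@(5, 9): e=[9,36,-9] → .
    (3,4)@(7, 9): e=[15,36,-15] → .
  covered (4 px):
    . . . . . . . . . . .
    . . . . . . . . . . .
    . . . . . . . . . . .
    X X X X . . . . . . .
    . . . . . . . . . . .

Result: [1,20,14]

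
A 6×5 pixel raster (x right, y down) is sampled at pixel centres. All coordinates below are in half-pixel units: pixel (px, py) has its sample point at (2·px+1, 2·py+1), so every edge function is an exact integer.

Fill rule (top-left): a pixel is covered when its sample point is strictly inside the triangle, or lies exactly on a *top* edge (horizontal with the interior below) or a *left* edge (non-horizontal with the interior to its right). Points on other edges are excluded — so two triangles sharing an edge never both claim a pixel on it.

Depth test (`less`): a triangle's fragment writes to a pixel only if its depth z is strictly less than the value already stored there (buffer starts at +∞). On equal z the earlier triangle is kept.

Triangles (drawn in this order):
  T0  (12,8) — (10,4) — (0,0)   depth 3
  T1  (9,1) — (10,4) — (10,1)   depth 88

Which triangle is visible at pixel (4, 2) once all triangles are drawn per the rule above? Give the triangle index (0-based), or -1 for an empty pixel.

T0:
  2·area = 32  (B↔C swapped to make it positive)
  edge (12, 8)→(0, 0): d=(-12,-8) top-left  bias=+0
  edge (0, 0)→(10, 4): d=(10,4) right/bottom  bias=-1
  edge (10, 4)→(12, 8): d=(2,4) right/bottom  bias=-1
    (2,1)@(5, 3): e=[4,10,18] → #
    (3,1)@(7, 3): e=[20,2,10] → #
    (4,1)@(9, 3): e=[36,-6,2] → ·
    (2,2)@(5, 5): e=[-20,30,22] → ·
    (3,2)@(7, 5): e=[-4,22,14] → ·
    (4,2)@(9, 5): e=[12,14,6] → #
    (5,2)@(11, 5): e=[28,6,-2] → ·
    (4,3)@(9, 7): e=[-12,34,10] → ·
    (5,3)@(11, 7): e=[4,26,2] → #
    (5,4)@(11, 9): e=[-20,46,6] → ·
  covered (4 px):
    · · · · · ·
    · · # # · ·
    · · · · # ·
    · · · · · #
    · · · · · ·
T1:
  2·area = 3  (B↔C swapped to make it positive)
  edge (9, 1)→(10, 1): d=(1,0) top-left  bias=+0
  edge (10, 1)→(10, 4): d=(0,3) right/bottom  bias=-1
  edge (10, 4)→(9, 1): d=(-1,-3) top-left  bias=+0
    (0,0)@(1, 1): e=[0,27,-24] → ·  [on edge]
    (1,0)@(3, 1): e=[0,21,-18] → ·  [on edge]
    (2,0)@(5, 1): e=[0,15,-12] → ·  [on edge]
    (3,0)@(7, 1): e=[0,9,-6] → ·  [on edge]
    (4,0)@(9, 1): e=[0,3,0] → #  [on edge]
    (5,0)@(11, 1): e=[0,-3,6] → ·  [on edge]
    (4,1)@(9, 3): e=[2,3,-2] → ·
    (5,3)@(11, 7): e=[6,-3,0] → ·  [on edge]
  covered (1 px):
    · · · · # ·
    · · · · · ·
    · · · · · ·
    · · · · · ·
    · · · · · ·

Z-buffer (winner per pixel, '.' = empty):
  . . . . 1 .
  . . 0 0 . .
  . . . . 0 .
  . . . . . 0
  . . . . . .

Final: 0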